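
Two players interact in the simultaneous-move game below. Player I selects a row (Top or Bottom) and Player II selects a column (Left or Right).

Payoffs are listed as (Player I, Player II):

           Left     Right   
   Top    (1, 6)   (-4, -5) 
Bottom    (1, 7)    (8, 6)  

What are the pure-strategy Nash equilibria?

(Top, Left): Player I gets 1 ≥ 1 from Bottom, and Player II gets 6 ≥ -5 from Right — Nash equilibrium.
(Top, Right): Player I prefers Bottom (8 > -4); Player II prefers Left (6 > -5) — not an equilibrium.
(Bottom, Left): Player I gets 1 ≥ 1 from Top, and Player II gets 7 ≥ 6 from Right — Nash equilibrium.
(Bottom, Right): Player II prefers Left (7 > 6) — not an equilibrium.

(Top, Left) and (Bottom, Left)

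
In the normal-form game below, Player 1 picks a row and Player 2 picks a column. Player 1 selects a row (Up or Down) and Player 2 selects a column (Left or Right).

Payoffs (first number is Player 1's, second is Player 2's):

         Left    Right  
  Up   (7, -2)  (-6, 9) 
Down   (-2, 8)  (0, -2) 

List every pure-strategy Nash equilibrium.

(Up, Left): Player 2 prefers Right (9 > -2) — not an equilibrium.
(Up, Right): Player 1 prefers Down (0 > -6) — not an equilibrium.
(Down, Left): Player 1 prefers Up (7 > -2) — not an equilibrium.
(Down, Right): Player 2 prefers Left (8 > -2) — not an equilibrium.

none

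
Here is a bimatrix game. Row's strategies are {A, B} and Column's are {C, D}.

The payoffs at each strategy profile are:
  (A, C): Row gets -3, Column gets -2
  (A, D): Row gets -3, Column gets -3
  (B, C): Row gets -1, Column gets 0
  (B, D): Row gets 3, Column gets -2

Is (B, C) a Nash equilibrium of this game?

Yes

At (B, C), Row earns -1; switching to A would give -3, so Row has no profitable deviation.
Column earns 0; switching to D would give -2, so Column has no profitable deviation.
Neither player can gain by a unilateral deviation, so this profile is a Nash equilibrium.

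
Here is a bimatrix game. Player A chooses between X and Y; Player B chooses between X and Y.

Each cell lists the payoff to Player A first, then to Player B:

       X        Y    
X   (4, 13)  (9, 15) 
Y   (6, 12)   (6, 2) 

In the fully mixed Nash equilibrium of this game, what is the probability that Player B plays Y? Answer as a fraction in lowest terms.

Let y be the probability that Player B plays X. In a completely mixed equilibrium, Player A must be indifferent between X and Y.
Player A's expected payoff from X is 4y + 9(1−y); from Y it is 6y + 6(1−y).
Setting these equal: −5y + 9 = 6, so y = 3/5.
Therefore Player B plays Y with probability 1 − 3/5 = 2/5.

2/5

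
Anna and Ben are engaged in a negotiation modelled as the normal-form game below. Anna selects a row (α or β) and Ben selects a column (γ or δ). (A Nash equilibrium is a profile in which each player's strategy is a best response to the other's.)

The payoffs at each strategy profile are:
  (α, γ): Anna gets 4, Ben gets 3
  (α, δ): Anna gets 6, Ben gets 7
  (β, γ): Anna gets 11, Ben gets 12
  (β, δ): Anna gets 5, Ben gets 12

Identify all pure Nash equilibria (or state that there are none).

(α, γ): Anna prefers β (11 > 4); Ben prefers δ (7 > 3) — not an equilibrium.
(α, δ): Anna gets 6 ≥ 5 from β, and Ben gets 7 ≥ 3 from γ — Nash equilibrium.
(β, γ): Anna gets 11 ≥ 4 from α, and Ben gets 12 ≥ 12 from δ — Nash equilibrium.
(β, δ): Anna prefers α (6 > 5) — not an equilibrium.

(α, δ) and (β, γ)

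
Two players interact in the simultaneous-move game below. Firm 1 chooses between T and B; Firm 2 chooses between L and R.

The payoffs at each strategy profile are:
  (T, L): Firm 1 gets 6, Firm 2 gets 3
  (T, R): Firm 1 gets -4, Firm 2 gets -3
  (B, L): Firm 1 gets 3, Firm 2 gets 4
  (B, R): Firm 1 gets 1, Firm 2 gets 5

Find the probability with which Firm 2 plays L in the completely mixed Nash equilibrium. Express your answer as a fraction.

Let q be the probability that Firm 2 plays L. In a completely mixed equilibrium, Firm 1 must be indifferent between T and B.
Firm 1's expected payoff from T is 6q − 4(1−q); from B it is 3q + (1−q).
Setting these equal: 10q − 4 = 2q + 1, so q = 5/8.

5/8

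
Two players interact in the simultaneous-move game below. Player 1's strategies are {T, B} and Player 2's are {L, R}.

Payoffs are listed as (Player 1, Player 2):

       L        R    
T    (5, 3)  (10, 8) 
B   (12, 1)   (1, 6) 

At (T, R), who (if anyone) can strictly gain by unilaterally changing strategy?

Neither

Player 1 at (T, R) earns 10; deviating to B yields 1 — not better.
Player 2 earns 8; deviating to L yields 3 — not better.
Neither player can strictly improve; the profile is a Nash equilibrium.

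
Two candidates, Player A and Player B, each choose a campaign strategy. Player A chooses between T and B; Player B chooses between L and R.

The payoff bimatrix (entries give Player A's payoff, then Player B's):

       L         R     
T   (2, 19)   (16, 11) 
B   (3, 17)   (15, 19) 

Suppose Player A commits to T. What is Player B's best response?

Against T, Player B earns 19 from L and 11 from R.
So L is the best response.

L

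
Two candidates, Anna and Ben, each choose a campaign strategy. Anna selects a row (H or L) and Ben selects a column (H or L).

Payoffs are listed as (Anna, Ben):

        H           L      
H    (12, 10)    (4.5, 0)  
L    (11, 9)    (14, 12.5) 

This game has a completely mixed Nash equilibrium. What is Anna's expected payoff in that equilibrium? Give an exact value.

79/7

First find q, the probability Ben plays H, from Anna's indifference between H and L: 12q + 4.5(1−q) = 11q + 14(1−q), giving q = 19/21.
Since Anna is indifferent in equilibrium, Anna's expected payoff equals the payoff from either row against (19/21, 2/21). Using H: 12(19/21) + 4.5(2/21) = 79/7.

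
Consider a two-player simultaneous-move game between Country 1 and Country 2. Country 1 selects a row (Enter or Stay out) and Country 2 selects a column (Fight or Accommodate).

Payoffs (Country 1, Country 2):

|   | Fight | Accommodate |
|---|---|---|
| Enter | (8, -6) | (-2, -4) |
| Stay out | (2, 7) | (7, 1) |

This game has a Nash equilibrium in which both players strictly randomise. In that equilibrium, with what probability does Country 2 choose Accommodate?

Let q be the probability that Country 2 plays Fight. In a completely mixed equilibrium, Country 1 must be indifferent between Enter and Stay out.
Country 1's expected payoff from Enter is 8q − 2(1−q); from Stay out it is 2q + 7(1−q).
Setting these equal: 10q − 2 = −5q + 7, so q = 3/5.
Therefore Country 2 plays Accommodate with probability 1 − 3/5 = 2/5.

2/5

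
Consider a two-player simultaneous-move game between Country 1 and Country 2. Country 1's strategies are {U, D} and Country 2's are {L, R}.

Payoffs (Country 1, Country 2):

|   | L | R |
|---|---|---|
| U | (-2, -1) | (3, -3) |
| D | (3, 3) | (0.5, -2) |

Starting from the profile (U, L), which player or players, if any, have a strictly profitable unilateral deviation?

Country 1 at (U, L) earns -2; deviating to D yields 3 — a strict improvement.
Country 2 earns -1; deviating to R yields -3 — not better.
Only Country 1 has a strictly profitable deviation.

Country 1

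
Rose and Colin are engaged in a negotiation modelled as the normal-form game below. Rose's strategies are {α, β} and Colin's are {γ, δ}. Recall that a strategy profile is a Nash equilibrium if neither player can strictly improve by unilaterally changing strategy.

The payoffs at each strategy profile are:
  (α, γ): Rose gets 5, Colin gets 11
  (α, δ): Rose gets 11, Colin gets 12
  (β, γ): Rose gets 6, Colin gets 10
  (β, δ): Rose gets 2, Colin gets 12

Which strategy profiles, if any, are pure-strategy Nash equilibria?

(α, δ)

(α, γ): Rose prefers β (6 > 5); Colin prefers δ (12 > 11) — not an equilibrium.
(α, δ): Rose gets 11 ≥ 2 from β, and Colin gets 12 ≥ 11 from γ — Nash equilibrium.
(β, γ): Colin prefers δ (12 > 10) — not an equilibrium.
(β, δ): Rose prefers α (11 > 2) — not an equilibrium.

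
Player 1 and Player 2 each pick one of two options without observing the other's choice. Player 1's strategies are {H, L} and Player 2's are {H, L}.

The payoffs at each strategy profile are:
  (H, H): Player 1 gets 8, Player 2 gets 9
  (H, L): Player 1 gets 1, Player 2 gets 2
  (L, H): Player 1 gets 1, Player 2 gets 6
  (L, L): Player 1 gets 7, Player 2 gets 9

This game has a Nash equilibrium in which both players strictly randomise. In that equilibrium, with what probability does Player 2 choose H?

6/13

Let y be the probability that Player 2 plays H. In a completely mixed equilibrium, Player 1 must be indifferent between H and L.
Player 1's expected payoff from H is 8y + (1−y); from L it is y + 7(1−y).
Setting these equal: 7y + 1 = −6y + 7, so y = 6/13.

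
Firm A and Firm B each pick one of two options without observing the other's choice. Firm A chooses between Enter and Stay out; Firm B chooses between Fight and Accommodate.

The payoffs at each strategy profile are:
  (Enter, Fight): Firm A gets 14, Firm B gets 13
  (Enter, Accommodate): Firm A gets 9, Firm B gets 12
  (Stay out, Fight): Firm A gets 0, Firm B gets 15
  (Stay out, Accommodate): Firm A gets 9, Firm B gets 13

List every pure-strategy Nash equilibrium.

(Enter, Fight): Firm A gets 14 ≥ 0 from Stay out, and Firm B gets 13 ≥ 12 from Accommodate — Nash equilibrium.
(Enter, Accommodate): Firm B prefers Fight (13 > 12) — not an equilibrium.
(Stay out, Fight): Firm A prefers Enter (14 > 0) — not an equilibrium.
(Stay out, Accommodate): Firm B prefers Fight (15 > 13) — not an equilibrium.

(Enter, Fight)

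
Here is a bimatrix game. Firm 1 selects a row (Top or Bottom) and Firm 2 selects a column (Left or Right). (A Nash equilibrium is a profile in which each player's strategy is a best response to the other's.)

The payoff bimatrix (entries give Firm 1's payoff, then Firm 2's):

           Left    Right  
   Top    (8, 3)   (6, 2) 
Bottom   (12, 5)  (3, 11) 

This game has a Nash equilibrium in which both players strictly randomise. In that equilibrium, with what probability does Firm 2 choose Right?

4/7

Let c be the probability that Firm 2 plays Left. In a completely mixed equilibrium, Firm 1 must be indifferent between Top and Bottom.
Firm 1's expected payoff from Top is 8c + 6(1−c); from Bottom it is 12c + 3(1−c).
Setting these equal: 2c + 6 = 9c + 3, so c = 3/7.
Therefore Firm 2 plays Right with probability 1 − 3/7 = 4/7.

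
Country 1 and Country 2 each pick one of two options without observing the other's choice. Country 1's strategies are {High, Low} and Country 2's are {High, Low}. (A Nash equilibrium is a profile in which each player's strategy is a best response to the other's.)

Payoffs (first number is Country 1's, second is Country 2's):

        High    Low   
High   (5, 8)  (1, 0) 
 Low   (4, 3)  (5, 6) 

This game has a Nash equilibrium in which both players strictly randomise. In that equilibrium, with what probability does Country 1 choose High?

Let x be the probability that Country 1 plays High. In a completely mixed equilibrium, Country 2 must be indifferent between High and Low.
Country 2's expected payoff from High is 8x + 3(1−x); from Low it is 6(1−x).
Setting these equal: 5x + 3 = −6x + 6, so x = 3/11.

3/11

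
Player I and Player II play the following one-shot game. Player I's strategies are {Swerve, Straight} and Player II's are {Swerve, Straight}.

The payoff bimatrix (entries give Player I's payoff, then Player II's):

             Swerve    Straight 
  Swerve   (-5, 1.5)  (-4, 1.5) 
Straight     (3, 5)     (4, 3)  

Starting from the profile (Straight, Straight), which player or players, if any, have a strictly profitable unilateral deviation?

Player II

Player I at (Straight, Straight) earns 4; deviating to Swerve yields -4 — not better.
Player II earns 3; deviating to Swerve yields 5 — a strict improvement.
Only Player II has a strictly profitable deviation.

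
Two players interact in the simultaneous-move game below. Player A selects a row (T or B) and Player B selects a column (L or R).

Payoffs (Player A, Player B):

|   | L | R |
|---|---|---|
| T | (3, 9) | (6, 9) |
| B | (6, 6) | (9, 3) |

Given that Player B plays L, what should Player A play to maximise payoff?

B

Against L, Player A earns 3 from T and 6 from B.
So B is the best response.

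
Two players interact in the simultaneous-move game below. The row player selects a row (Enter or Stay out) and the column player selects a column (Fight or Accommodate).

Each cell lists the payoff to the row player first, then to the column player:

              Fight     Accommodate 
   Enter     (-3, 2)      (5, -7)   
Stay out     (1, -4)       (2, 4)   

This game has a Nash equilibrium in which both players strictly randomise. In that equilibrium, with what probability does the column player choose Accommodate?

4/7

Let q be the probability that the column player plays Fight. In a completely mixed equilibrium, the row player must be indifferent between Enter and Stay out.
The row player's expected payoff from Enter is −3q + 5(1−q); from Stay out it is q + 2(1−q).
Setting these equal: −8q + 5 = −q + 2, so q = 3/7.
Therefore the column player plays Accommodate with probability 1 − 3/7 = 4/7.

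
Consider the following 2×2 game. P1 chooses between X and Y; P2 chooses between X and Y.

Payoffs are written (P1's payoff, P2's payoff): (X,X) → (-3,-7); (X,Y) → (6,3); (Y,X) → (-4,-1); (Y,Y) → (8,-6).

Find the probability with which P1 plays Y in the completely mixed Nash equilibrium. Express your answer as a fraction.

2/3

Let r be the probability that P1 plays X. In a completely mixed equilibrium, P2 must be indifferent between X and Y.
P2's expected payoff from X is −7r − (1−r); from Y it is 3r − 6(1−r).
Setting these equal: −6r − 1 = 9r − 6, so r = 1/3.
Therefore P1 plays Y with probability 1 − 1/3 = 2/3.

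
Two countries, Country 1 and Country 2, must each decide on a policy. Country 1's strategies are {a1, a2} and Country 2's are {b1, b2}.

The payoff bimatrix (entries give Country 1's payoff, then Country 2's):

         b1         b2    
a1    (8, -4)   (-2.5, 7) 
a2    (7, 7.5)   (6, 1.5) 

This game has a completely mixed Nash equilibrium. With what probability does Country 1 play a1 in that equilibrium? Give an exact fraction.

Let p be the probability that Country 1 plays a1. In a completely mixed equilibrium, Country 2 must be indifferent between b1 and b2.
Country 2's expected payoff from b1 is −4p + 7.5(1−p); from b2 it is 7p + 1.5(1−p).
Setting these equal: −11.5p + 7.5 = 5.5p + 1.5, so p = 6/17.

6/17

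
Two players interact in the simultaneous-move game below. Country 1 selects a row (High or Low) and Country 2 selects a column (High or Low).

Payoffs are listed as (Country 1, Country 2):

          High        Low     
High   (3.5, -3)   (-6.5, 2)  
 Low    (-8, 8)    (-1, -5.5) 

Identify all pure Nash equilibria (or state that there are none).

(High, High): Country 2 prefers Low (2 > -3) — not an equilibrium.
(High, Low): Country 1 prefers Low (-1 > -6.5) — not an equilibrium.
(Low, High): Country 1 prefers High (3.5 > -8) — not an equilibrium.
(Low, Low): Country 2 prefers High (8 > -5.5) — not an equilibrium.

none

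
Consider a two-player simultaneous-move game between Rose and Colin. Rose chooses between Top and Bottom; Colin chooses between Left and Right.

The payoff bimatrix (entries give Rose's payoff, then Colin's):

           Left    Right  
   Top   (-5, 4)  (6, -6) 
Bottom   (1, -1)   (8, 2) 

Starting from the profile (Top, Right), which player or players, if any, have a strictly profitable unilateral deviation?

Rose at (Top, Right) earns 6; deviating to Bottom yields 8 — a strict improvement.
Colin earns -6; deviating to Left yields 4 — a strict improvement.
Both Rose and Colin have strictly profitable deviations.

Both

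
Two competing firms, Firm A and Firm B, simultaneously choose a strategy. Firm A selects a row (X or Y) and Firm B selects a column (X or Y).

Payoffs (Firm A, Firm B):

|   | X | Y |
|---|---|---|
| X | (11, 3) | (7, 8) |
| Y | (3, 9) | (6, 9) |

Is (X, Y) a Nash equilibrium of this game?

Yes

At (X, Y), Firm A earns 7; switching to Y would give 6, so Firm A has no profitable deviation.
Firm B earns 8; switching to X would give 3, so Firm B has no profitable deviation.
Neither player can gain by a unilateral deviation, so this profile is a Nash equilibrium.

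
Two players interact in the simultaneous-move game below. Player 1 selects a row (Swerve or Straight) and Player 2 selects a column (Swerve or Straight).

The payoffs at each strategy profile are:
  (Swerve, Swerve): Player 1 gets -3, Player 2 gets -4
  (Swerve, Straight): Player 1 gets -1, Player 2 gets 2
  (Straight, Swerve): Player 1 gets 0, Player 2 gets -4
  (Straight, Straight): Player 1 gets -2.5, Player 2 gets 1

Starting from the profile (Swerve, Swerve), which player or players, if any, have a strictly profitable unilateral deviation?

Both

Player 1 at (Swerve, Swerve) earns -3; deviating to Straight yields 0 — a strict improvement.
Player 2 earns -4; deviating to Straight yields 2 — a strict improvement.
Both Player 1 and Player 2 have strictly profitable deviations.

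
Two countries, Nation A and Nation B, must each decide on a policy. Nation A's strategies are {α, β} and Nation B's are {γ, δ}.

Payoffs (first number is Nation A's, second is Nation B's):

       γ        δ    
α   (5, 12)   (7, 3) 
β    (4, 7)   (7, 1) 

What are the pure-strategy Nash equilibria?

(α, γ)

(α, γ): Nation A gets 5 ≥ 4 from β, and Nation B gets 12 ≥ 3 from δ — Nash equilibrium.
(α, δ): Nation B prefers γ (12 > 3) — not an equilibrium.
(β, γ): Nation A prefers α (5 > 4) — not an equilibrium.
(β, δ): Nation B prefers γ (7 > 1) — not an equilibrium.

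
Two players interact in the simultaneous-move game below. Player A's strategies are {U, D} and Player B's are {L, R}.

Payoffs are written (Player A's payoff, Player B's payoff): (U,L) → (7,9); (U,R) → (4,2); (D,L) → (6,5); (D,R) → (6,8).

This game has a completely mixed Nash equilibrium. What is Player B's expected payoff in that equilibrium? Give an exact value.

First find x, the probability Player A plays U, from Player B's indifference between L and R: 9x + 5(1−x) = 2x + 8(1−x), giving x = 3/10.
Since Player B is indifferent in equilibrium, Player B's expected payoff equals the payoff from either column against (3/10, 7/10). Using L: 9(3/10) + 5(7/10) = 31/5.

31/5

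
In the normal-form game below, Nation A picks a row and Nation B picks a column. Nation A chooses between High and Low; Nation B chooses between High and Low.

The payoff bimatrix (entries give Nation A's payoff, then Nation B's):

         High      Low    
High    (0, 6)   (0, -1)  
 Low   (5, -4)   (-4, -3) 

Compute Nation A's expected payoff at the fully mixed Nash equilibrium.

0

First find q, the probability Nation B plays High, from Nation A's indifference between High and Low: 0 = 5q − 4(1−q), giving q = 4/9.
Since Nation A is indifferent in equilibrium, Nation A's expected payoff equals the payoff from either row against (4/9, 5/9). Using High: 0 = 0.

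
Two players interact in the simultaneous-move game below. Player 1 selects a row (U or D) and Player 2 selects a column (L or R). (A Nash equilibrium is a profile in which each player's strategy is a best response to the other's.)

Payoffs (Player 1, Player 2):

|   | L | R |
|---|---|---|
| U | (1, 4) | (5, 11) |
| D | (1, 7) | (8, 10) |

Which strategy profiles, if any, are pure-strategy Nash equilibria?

(U, L): Player 2 prefers R (11 > 4) — not an equilibrium.
(U, R): Player 1 prefers D (8 > 5) — not an equilibrium.
(D, L): Player 2 prefers R (10 > 7) — not an equilibrium.
(D, R): Player 1 gets 8 ≥ 5 from U, and Player 2 gets 10 ≥ 7 from L — Nash equilibrium.

(D, R)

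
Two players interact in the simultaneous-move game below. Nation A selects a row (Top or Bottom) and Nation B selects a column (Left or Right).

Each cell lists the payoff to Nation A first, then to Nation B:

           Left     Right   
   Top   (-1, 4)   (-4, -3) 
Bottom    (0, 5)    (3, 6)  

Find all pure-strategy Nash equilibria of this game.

(Top, Left): Nation A prefers Bottom (0 > -1) — not an equilibrium.
(Top, Right): Nation A prefers Bottom (3 > -4); Nation B prefers Left (4 > -3) — not an equilibrium.
(Bottom, Left): Nation B prefers Right (6 > 5) — not an equilibrium.
(Bottom, Right): Nation A gets 3 ≥ -4 from Top, and Nation B gets 6 ≥ 5 from Left — Nash equilibrium.

(Bottom, Right)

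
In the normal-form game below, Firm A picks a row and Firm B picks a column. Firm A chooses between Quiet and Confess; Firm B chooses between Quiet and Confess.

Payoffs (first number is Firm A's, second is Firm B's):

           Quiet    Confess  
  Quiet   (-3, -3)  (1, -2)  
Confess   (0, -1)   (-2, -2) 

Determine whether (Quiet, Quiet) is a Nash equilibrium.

No

At (Quiet, Quiet), Firm A earns -3; switching to Confess would give 0, so Firm A would deviate.
Firm B earns -3; switching to Confess would give -2, so Firm B would deviate.
Since at least one player can profitably deviate, this is not a Nash equilibrium.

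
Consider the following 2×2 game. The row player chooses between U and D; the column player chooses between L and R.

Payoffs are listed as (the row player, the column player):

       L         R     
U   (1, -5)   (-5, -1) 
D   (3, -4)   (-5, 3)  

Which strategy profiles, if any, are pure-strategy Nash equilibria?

(U, L): the row player prefers D (3 > 1); the column player prefers R (-1 > -5) — not an equilibrium.
(U, R): the row player gets -5 ≥ -5 from D, and the column player gets -1 ≥ -5 from L — Nash equilibrium.
(D, L): the column player prefers R (3 > -4) — not an equilibrium.
(D, R): the row player gets -5 ≥ -5 from U, and the column player gets 3 ≥ -4 from L — Nash equilibrium.

(U, R) and (D, R)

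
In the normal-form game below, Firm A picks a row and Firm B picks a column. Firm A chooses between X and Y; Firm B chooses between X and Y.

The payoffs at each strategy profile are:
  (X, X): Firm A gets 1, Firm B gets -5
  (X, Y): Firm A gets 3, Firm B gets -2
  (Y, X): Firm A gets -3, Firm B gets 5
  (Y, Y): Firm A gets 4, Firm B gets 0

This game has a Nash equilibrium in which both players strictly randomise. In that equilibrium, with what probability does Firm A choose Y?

3/8

Let x be the probability that Firm A plays X. In a completely mixed equilibrium, Firm B must be indifferent between X and Y.
Firm B's expected payoff from X is −5x + 5(1−x); from Y it is −2x.
Setting these equal: −10x + 5 = −2x, so x = 5/8.
Therefore Firm A plays Y with probability 1 − 5/8 = 3/8.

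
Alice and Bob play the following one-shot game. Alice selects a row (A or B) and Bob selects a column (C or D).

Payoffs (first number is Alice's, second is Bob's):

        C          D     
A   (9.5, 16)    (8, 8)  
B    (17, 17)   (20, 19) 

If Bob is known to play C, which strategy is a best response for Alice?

Against C, Alice earns 9.5 from A and 17 from B.
So B is the best response.

B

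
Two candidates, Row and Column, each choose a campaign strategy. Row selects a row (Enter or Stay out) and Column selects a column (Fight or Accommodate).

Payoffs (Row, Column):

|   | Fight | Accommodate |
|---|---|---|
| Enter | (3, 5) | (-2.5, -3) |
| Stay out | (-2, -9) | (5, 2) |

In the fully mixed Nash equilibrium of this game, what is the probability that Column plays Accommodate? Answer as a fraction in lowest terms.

2/5

Let y be the probability that Column plays Fight. In a completely mixed equilibrium, Row must be indifferent between Enter and Stay out.
Row's expected payoff from Enter is 3y − 2.5(1−y); from Stay out it is −2y + 5(1−y).
Setting these equal: 5.5y − 2.5 = −7y + 5, so y = 3/5.
Therefore Column plays Accommodate with probability 1 − 3/5 = 2/5.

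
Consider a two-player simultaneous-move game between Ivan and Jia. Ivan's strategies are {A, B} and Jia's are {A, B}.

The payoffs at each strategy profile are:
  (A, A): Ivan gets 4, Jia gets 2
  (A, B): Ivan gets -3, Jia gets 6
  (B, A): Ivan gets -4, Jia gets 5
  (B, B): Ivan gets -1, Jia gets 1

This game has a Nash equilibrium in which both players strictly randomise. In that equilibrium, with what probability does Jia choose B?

Let q be the probability that Jia plays A. In a completely mixed equilibrium, Ivan must be indifferent between A and B.
Ivan's expected payoff from A is 4q − 3(1−q); from B it is −4q − (1−q).
Setting these equal: 7q − 3 = −3q − 1, so q = 1/5.
Therefore Jia plays B with probability 1 − 1/5 = 4/5.

4/5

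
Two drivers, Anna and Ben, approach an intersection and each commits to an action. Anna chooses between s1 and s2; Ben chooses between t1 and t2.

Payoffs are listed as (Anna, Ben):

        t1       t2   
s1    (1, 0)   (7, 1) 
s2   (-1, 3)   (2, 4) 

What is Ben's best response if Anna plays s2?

t2

Against s2, Ben earns 3 from t1 and 4 from t2.
So t2 is the best response.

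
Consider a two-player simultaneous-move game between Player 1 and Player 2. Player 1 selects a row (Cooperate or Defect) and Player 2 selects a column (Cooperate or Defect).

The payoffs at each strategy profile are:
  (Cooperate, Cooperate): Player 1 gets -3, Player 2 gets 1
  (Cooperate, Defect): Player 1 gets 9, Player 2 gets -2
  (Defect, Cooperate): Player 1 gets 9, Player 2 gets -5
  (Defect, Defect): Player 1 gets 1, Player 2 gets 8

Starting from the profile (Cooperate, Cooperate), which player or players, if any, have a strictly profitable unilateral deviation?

Player 1

Player 1 at (Cooperate, Cooperate) earns -3; deviating to Defect yields 9 — a strict improvement.
Player 2 earns 1; deviating to Defect yields -2 — not better.
Only Player 1 has a strictly profitable deviation.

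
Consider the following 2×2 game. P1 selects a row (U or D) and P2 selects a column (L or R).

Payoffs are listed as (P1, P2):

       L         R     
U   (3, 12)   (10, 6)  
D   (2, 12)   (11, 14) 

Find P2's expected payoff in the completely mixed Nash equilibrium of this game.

First find x, the probability P1 plays U, from P2's indifference between L and R: 12x + 12(1−x) = 6x + 14(1−x), giving x = 1/4.
Since P2 is indifferent in equilibrium, P2's expected payoff equals the payoff from either column against (1/4, 3/4). Using L: 12(1/4) + 12(3/4) = 12.

12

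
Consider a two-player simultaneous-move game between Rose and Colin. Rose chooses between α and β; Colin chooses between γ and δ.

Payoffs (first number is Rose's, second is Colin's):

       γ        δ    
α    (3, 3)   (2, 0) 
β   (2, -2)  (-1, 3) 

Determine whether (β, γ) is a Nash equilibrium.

At (β, γ), Rose earns 2; switching to α would give 3, so Rose would deviate.
Colin earns -2; switching to δ would give 3, so Colin would deviate.
Since at least one player can profitably deviate, this is not a Nash equilibrium.

No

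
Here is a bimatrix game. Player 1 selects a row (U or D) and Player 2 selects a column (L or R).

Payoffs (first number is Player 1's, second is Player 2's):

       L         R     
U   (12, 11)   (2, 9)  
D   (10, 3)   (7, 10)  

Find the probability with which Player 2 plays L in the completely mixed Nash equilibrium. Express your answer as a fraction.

Let q be the probability that Player 2 plays L. In a completely mixed equilibrium, Player 1 must be indifferent between U and D.
Player 1's expected payoff from U is 12q + 2(1−q); from D it is 10q + 7(1−q).
Setting these equal: 10q + 2 = 3q + 7, so q = 5/7.

5/7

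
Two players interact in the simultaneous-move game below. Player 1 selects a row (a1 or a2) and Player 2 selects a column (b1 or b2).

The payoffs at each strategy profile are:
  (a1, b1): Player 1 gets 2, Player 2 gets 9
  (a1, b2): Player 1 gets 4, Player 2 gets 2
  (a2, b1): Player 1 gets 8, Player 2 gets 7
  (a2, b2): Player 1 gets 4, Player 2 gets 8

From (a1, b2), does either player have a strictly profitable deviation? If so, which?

Player 1 at (a1, b2) earns 4; deviating to a2 yields 4 — not better.
Player 2 earns 2; deviating to b1 yields 9 — a strict improvement.
Only Player 2 has a strictly profitable deviation.

Player 2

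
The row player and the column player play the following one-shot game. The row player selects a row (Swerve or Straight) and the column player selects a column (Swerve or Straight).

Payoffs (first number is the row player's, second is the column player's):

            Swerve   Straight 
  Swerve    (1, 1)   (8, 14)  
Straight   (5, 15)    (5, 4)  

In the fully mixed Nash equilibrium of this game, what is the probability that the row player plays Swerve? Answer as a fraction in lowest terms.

Let r be the probability that the row player plays Swerve. In a completely mixed equilibrium, the column player must be indifferent between Swerve and Straight.
The column player's expected payoff from Swerve is r + 15(1−r); from Straight it is 14r + 4(1−r).
Setting these equal: −14r + 15 = 10r + 4, so r = 11/24.

11/24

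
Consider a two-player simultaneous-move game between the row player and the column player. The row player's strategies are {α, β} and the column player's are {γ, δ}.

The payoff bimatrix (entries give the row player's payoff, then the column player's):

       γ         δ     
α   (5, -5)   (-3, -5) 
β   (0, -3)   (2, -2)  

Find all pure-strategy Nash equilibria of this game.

(α, γ): the row player gets 5 ≥ 0 from β, and the column player gets -5 ≥ -5 from δ — Nash equilibrium.
(α, δ): the row player prefers β (2 > -3) — not an equilibrium.
(β, γ): the row player prefers α (5 > 0); the column player prefers δ (-2 > -3) — not an equilibrium.
(β, δ): the row player gets 2 ≥ -3 from α, and the column player gets -2 ≥ -3 from γ — Nash equilibrium.

(α, γ) and (β, δ)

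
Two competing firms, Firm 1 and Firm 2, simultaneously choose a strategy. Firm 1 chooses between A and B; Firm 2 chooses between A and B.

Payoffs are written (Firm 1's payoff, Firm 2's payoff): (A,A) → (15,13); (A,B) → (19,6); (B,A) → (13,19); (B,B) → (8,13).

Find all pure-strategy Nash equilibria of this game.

(A, A)

(A, A): Firm 1 gets 15 ≥ 13 from B, and Firm 2 gets 13 ≥ 6 from B — Nash equilibrium.
(A, B): Firm 2 prefers A (13 > 6) — not an equilibrium.
(B, A): Firm 1 prefers A (15 > 13) — not an equilibrium.
(B, B): Firm 1 prefers A (19 > 8); Firm 2 prefers A (19 > 13) — not an equilibrium.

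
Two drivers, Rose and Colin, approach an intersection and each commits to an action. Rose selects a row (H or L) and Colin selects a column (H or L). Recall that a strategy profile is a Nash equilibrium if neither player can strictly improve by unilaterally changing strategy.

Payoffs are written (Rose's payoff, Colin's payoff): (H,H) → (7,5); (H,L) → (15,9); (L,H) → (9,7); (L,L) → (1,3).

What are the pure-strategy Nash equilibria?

(H, H): Rose prefers L (9 > 7); Colin prefers L (9 > 5) — not an equilibrium.
(H, L): Rose gets 15 ≥ 1 from L, and Colin gets 9 ≥ 5 from H — Nash equilibrium.
(L, H): Rose gets 9 ≥ 7 from H, and Colin gets 7 ≥ 3 from L — Nash equilibrium.
(L, L): Rose prefers H (15 > 1); Colin prefers H (7 > 3) — not an equilibrium.

(H, L) and (L, H)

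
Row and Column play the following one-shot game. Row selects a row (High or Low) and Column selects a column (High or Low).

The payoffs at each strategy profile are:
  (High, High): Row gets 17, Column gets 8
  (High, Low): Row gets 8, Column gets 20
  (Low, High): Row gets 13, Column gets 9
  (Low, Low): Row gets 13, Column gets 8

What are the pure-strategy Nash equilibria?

(High, High): Column prefers Low (20 > 8) — not an equilibrium.
(High, Low): Row prefers Low (13 > 8) — not an equilibrium.
(Low, High): Row prefers High (17 > 13) — not an equilibrium.
(Low, Low): Column prefers High (9 > 8) — not an equilibrium.

none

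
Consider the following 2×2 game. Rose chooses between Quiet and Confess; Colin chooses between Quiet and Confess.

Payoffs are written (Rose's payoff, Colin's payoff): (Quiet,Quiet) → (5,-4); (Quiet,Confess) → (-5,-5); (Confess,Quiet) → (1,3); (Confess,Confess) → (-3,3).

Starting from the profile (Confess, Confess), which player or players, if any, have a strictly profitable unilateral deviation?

Neither

Rose at (Confess, Confess) earns -3; deviating to Quiet yields -5 — not better.
Colin earns 3; deviating to Quiet yields 3 — not better.
Neither player can strictly improve; the profile is a Nash equilibrium.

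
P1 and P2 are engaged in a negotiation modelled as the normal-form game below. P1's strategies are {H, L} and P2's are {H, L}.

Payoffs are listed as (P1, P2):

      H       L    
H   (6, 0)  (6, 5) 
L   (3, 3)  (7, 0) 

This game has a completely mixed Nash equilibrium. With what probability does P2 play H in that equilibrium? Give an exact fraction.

1/4

Let q be the probability that P2 plays H. In a completely mixed equilibrium, P1 must be indifferent between H and L.
P1's expected payoff from H is 6q + 6(1−q); from L it is 3q + 7(1−q).
Setting these equal: 6 = −4q + 7, so q = 1/4.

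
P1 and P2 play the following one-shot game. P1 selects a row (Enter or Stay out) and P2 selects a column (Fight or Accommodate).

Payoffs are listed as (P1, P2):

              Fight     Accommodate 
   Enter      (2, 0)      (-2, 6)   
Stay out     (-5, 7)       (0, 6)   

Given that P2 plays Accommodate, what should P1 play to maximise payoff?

Stay out

Against Accommodate, P1 earns -2 from Enter and 0 from Stay out.
So Stay out is the best response.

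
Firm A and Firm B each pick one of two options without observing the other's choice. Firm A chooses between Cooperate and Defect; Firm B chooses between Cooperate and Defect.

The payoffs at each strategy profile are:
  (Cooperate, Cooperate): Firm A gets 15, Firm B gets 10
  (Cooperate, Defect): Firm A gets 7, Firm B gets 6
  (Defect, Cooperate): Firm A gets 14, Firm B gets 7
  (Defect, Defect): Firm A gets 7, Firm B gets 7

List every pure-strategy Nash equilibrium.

(Cooperate, Cooperate): Firm A gets 15 ≥ 14 from Defect, and Firm B gets 10 ≥ 6 from Defect — Nash equilibrium.
(Cooperate, Defect): Firm B prefers Cooperate (10 > 6) — not an equilibrium.
(Defect, Cooperate): Firm A prefers Cooperate (15 > 14) — not an equilibrium.
(Defect, Defect): Firm A gets 7 ≥ 7 from Cooperate, and Firm B gets 7 ≥ 7 from Cooperate — Nash equilibrium.

(Cooperate, Cooperate) and (Defect, Defect)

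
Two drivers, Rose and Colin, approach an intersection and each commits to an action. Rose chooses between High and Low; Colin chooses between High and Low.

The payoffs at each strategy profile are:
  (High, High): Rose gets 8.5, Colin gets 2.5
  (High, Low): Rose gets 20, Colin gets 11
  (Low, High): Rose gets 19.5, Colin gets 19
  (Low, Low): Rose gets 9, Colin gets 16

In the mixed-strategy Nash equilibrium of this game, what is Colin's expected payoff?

First find x, the probability Rose plays High, from Colin's indifference between High and Low: 2.5x + 19(1−x) = 11x + 16(1−x), giving x = 6/23.
Since Colin is indifferent in equilibrium, Colin's expected payoff equals the payoff from either column against (6/23, 17/23). Using High: 2.5(6/23) + 19(17/23) = 338/23.

338/23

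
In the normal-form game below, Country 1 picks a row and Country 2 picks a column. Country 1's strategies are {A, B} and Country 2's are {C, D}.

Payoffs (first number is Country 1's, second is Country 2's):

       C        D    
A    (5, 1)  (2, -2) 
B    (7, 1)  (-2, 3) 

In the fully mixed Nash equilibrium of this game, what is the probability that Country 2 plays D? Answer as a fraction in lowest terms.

Let q be the probability that Country 2 plays C. In a completely mixed equilibrium, Country 1 must be indifferent between A and B.
Country 1's expected payoff from A is 5q + 2(1−q); from B it is 7q − 2(1−q).
Setting these equal: 3q + 2 = 9q − 2, so q = 2/3.
Therefore Country 2 plays D with probability 1 − 2/3 = 1/3.

1/3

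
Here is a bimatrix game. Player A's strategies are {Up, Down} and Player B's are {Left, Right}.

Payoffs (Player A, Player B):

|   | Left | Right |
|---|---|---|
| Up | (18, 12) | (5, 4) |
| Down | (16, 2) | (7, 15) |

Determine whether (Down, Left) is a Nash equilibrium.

No

At (Down, Left), Player A earns 16; switching to Up would give 18, so Player A would deviate.
Player B earns 2; switching to Right would give 15, so Player B would deviate.
Since at least one player can profitably deviate, this is not a Nash equilibrium.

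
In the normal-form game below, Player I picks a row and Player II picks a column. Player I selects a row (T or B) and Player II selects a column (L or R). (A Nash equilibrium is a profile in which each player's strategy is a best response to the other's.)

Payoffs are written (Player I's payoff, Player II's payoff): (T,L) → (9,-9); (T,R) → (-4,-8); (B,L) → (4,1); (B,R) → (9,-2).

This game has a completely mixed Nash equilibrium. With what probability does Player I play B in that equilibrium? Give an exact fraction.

Let r be the probability that Player I plays T. In a completely mixed equilibrium, Player II must be indifferent between L and R.
Player II's expected payoff from L is −9r + (1−r); from R it is −8r − 2(1−r).
Setting these equal: −10r + 1 = −6r − 2, so r = 3/4.
Therefore Player I plays B with probability 1 − 3/4 = 1/4.

1/4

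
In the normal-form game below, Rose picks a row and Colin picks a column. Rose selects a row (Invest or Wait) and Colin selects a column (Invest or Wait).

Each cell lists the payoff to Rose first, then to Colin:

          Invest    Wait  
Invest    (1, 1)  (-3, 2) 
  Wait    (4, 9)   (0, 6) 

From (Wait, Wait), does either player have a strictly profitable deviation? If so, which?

Colin

Rose at (Wait, Wait) earns 0; deviating to Invest yields -3 — not better.
Colin earns 6; deviating to Invest yields 9 — a strict improvement.
Only Colin has a strictly profitable deviation.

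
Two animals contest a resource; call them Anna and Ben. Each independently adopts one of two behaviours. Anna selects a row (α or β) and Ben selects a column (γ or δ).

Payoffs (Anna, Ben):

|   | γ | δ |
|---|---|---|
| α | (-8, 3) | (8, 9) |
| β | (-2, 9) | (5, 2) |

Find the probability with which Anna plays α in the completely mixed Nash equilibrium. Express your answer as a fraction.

Let p be the probability that Anna plays α. In a completely mixed equilibrium, Ben must be indifferent between γ and δ.
Ben's expected payoff from γ is 3p + 9(1−p); from δ it is 9p + 2(1−p).
Setting these equal: −6p + 9 = 7p + 2, so p = 7/13.

7/13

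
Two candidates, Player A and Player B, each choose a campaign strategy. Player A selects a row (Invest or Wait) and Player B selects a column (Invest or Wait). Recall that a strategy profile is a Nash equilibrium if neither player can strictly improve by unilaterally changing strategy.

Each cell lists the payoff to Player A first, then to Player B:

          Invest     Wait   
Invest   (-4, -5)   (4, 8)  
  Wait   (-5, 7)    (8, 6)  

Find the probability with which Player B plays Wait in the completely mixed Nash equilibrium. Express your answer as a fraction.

Let q be the probability that Player B plays Invest. In a completely mixed equilibrium, Player A must be indifferent between Invest and Wait.
Player A's expected payoff from Invest is −4q + 4(1−q); from Wait it is −5q + 8(1−q).
Setting these equal: −8q + 4 = −13q + 8, so q = 4/5.
Therefore Player B plays Wait with probability 1 − 4/5 = 1/5.

1/5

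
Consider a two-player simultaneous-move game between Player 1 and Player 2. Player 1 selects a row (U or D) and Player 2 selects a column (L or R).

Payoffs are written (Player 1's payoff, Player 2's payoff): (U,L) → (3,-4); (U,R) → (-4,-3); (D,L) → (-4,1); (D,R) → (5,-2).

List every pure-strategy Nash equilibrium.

none

(U, L): Player 2 prefers R (-3 > -4) — not an equilibrium.
(U, R): Player 1 prefers D (5 > -4) — not an equilibrium.
(D, L): Player 1 prefers U (3 > -4) — not an equilibrium.
(D, R): Player 2 prefers L (1 > -2) — not an equilibrium.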